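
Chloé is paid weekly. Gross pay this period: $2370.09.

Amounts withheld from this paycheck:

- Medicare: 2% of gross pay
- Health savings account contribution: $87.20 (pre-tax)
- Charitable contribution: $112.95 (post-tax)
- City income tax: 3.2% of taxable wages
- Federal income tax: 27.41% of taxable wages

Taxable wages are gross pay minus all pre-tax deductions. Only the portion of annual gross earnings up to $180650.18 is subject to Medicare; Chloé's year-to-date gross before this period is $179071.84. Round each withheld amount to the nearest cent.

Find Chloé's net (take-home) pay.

Health savings account contribution: $87.20
Taxable wages = $2370.09 − $87.20 = $2282.89
City income tax: $2282.89 × 0.032 = $73.05
Federal income tax: $2282.89 × 0.2741 = $625.74
Medicare: only $180650.18 − $179071.84 = $1578.34 of this check is subject → $1578.34 × 0.02 = $31.57
Charitable contribution: $112.95
Total deductions = $87.20 + $73.05 + $625.74 + $31.57 + $112.95 = $930.51
Net pay = $2370.09 − $930.51 = $1439.58

$1439.58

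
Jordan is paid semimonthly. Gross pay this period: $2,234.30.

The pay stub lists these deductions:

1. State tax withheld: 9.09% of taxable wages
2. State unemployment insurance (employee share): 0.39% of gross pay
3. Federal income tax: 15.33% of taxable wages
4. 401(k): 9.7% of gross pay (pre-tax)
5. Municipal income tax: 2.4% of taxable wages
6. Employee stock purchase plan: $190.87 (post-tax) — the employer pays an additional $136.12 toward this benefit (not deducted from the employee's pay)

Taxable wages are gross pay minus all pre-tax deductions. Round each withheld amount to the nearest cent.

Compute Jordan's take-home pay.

$1,276.88

401(k): $2,234.30 × 0.097 = $216.73
Taxable wages = $2,234.30 − $216.73 = $2,017.57
Municipal income tax: $2,017.57 × 0.024 = $48.42
State tax withheld: $2,017.57 × 0.0909 = $183.40
Federal income tax: $2,017.57 × 0.1533 = $309.29
State unemployment insurance (employee share): $2,234.30 × 0.0039 = $8.71
Employee stock purchase plan: $190.87
(Employer's $136.12 toward employee stock purchase plan is not withheld from the employee.)
Total deductions = $216.73 + $48.42 + $183.40 + $309.29 + $8.71 + $190.87 = $957.42
Net pay = $2,234.30 − $957.42 = $1,276.88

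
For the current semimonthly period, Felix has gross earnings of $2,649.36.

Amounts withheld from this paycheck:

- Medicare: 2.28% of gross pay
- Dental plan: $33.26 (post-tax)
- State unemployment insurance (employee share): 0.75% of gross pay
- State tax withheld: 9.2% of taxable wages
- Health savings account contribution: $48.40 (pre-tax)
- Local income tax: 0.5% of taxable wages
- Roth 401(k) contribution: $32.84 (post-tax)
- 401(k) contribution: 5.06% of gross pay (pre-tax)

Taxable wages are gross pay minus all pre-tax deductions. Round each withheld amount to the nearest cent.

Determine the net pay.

$2,081.24

401(k) contribution: $2,649.36 × 0.0506 = $134.06
Health savings account contribution: $48.40
Pre-tax total = $134.06 + $48.40 = $182.46
Taxable wages = $2,649.36 − $182.46 = $2,466.90
Local income tax: $2,466.90 × 0.005 = $12.33
State tax withheld: $2,466.90 × 0.092 = $226.95
Medicare: $2,649.36 × 0.0228 = $60.41
State unemployment insurance (employee share): $2,649.36 × 0.0075 = $19.87
Roth 401(k) contribution: $32.84
Dental plan: $33.26
Total deductions = $134.06 + $48.40 + $12.33 + $226.95 + $60.41 + $19.87 + $32.84 + $33.26 = $568.12
Net pay = $2,649.36 − $568.12 = $2,081.24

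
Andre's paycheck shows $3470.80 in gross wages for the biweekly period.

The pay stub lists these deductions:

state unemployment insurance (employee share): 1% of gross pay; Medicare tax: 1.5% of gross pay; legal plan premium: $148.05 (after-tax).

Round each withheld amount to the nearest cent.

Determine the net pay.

Medicare tax: $3470.80 × 0.015 = $52.06
State unemployment insurance (employee share): $3470.80 × 0.01 = $34.71
Legal plan premium: $148.05
Total deductions = $52.06 + $34.71 + $148.05 = $234.82
Net pay = $3470.80 − $234.82 = $3235.98

$3235.98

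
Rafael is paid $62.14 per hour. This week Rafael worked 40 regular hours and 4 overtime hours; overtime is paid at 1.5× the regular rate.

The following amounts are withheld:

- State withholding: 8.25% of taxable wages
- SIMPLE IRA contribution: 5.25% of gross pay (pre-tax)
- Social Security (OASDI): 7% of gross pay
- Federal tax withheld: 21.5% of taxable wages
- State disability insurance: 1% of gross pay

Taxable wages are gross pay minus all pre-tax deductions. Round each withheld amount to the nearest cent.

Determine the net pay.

$1,673.96

Regular pay: 40 × $62.14 = $2,485.60
Overtime pay: 4 × $62.14 × 1.5 = $372.84
Gross pay = $2,485.60 + $372.84 = $2,858.44
SIMPLE IRA contribution: $2,858.44 × 0.0525 = $150.07
Taxable wages = $2,858.44 − $150.07 = $2,708.37
Federal tax withheld: $2,708.37 × 0.215 = $582.30
State withholding: $2,708.37 × 0.0825 = $223.44
Social Security (OASDI): $2,858.44 × 0.07 = $200.09
State disability insurance: $2,858.44 × 0.01 = $28.58
Total deductions = $150.07 + $582.30 + $223.44 + $200.09 + $28.58 = $1,184.48
Net pay = $2,858.44 − $1,184.48 = $1,673.96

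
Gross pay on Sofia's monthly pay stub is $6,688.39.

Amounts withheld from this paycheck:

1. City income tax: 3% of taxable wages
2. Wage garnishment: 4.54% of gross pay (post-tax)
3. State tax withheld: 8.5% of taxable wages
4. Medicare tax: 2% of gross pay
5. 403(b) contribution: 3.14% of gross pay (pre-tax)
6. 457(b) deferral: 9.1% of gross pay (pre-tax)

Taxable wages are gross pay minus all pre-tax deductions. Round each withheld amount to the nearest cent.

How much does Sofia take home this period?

$4,757.29

457(b) deferral: $6,688.39 × 0.091 = $608.64
403(b) contribution: $6,688.39 × 0.0314 = $210.02
Pre-tax total = $608.64 + $210.02 = $818.66
Taxable wages = $6,688.39 − $818.66 = $5,869.73
State tax withheld: $5,869.73 × 0.085 = $498.93
City income tax: $5,869.73 × 0.03 = $176.09
Medicare tax: $6,688.39 × 0.02 = $133.77
Wage garnishment: $6,688.39 × 0.0454 = $303.65
Total deductions = $608.64 + $210.02 + $498.93 + $176.09 + $133.77 + $303.65 = $1,931.10
Net pay = $6,688.39 − $1,931.10 = $4,757.29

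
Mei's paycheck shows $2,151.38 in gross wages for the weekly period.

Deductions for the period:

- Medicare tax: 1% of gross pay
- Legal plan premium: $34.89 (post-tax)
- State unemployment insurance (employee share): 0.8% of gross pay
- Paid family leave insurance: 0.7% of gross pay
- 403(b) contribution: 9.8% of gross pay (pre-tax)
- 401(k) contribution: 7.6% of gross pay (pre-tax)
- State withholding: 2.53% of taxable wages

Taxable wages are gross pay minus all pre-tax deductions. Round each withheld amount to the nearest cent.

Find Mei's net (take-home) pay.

$1,643.41

403(b) contribution: $2,151.38 × 0.098 = $210.84
401(k) contribution: $2,151.38 × 0.076 = $163.50
Pre-tax total = $210.84 + $163.50 = $374.34
Taxable wages = $2,151.38 − $374.34 = $1,777.04
State withholding: $1,777.04 × 0.0253 = $44.96
State unemployment insurance (employee share): $2,151.38 × 0.008 = $17.21
Medicare tax: $2,151.38 × 0.01 = $21.51
Paid family leave insurance: $2,151.38 × 0.007 = $15.06
Legal plan premium: $34.89
Total deductions = $210.84 + $163.50 + $44.96 + $17.21 + $21.51 + $15.06 + $34.89 = $507.97
Net pay = $2,151.38 − $507.97 = $1,643.41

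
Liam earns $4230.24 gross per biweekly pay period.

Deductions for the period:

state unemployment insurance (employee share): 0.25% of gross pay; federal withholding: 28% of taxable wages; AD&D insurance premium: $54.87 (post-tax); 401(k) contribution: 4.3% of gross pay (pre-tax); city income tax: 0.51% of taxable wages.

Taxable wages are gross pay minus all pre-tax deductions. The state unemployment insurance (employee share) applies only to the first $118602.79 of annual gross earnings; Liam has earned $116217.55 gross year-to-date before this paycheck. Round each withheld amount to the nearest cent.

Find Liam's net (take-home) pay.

$2833.32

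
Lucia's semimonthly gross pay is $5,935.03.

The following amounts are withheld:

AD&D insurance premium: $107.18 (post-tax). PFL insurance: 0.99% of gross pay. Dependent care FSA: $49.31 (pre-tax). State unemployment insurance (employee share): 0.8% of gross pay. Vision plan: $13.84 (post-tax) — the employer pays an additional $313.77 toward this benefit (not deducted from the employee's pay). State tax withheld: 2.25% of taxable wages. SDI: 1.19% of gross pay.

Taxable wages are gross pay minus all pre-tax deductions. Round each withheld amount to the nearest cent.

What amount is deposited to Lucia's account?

Dependent care FSA: $49.31
Taxable wages = $5,935.03 − $49.31 = $5,885.72
State tax withheld: $5,885.72 × 0.0225 = $132.43
SDI: $5,935.03 × 0.0119 = $70.63
State unemployment insurance (employee share): $5,935.03 × 0.008 = $47.48
PFL insurance: $5,935.03 × 0.0099 = $58.76
AD&D insurance premium: $107.18
Vision plan: $13.84
(Employer's $313.77 toward vision plan is not withheld from the employee.)
Total deductions = $49.31 + $132.43 + $70.63 + $47.48 + $58.76 + $107.18 + $13.84 = $479.63
Net pay = $5,935.03 − $479.63 = $5,455.40

$5,455.40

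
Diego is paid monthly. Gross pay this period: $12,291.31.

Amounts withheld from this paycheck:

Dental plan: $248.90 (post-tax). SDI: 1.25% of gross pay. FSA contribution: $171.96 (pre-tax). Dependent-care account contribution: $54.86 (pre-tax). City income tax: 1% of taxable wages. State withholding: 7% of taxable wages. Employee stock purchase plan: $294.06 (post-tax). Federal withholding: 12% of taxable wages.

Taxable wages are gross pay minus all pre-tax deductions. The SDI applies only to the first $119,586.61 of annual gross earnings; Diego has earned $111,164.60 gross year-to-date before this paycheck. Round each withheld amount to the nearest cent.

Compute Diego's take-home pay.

$9,003.36

Dependent-care account contribution: $54.86
FSA contribution: $171.96
Pre-tax total = $54.86 + $171.96 = $226.82
Taxable wages = $12,291.31 − $226.82 = $12,064.49
State withholding: $12,064.49 × 0.07 = $844.51
Federal withholding: $12,064.49 × 0.12 = $1,447.74
City income tax: $12,064.49 × 0.01 = $120.64
SDI: only $119,586.61 − $111,164.60 = $8,422.01 of this check is subject → $8,422.01 × 0.0125 = $105.28
Dental plan: $248.90
Employee stock purchase plan: $294.06
Total deductions = $54.86 + $171.96 + $844.51 + $1,447.74 + $120.64 + $105.28 + $248.90 + $294.06 = $3,287.95
Net pay = $12,291.31 − $3,287.95 = $9,003.36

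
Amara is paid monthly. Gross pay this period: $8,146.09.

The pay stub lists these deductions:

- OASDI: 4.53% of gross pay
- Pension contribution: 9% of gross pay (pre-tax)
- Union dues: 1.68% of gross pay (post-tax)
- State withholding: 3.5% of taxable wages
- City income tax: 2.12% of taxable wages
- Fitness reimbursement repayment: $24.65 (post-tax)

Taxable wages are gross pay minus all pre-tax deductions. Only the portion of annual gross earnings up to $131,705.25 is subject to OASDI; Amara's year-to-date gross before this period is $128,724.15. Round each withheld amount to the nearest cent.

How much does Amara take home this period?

Pension contribution: $8,146.09 × 0.09 = $733.15
Taxable wages = $8,146.09 − $733.15 = $7,412.94
City income tax: $7,412.94 × 0.0212 = $157.15
State withholding: $7,412.94 × 0.035 = $259.45
OASDI: only $131,705.25 − $128,724.15 = $2,981.10 of this check is subject → $2,981.10 × 0.0453 = $135.04
Fitness reimbursement repayment: $24.65
Union dues: $8,146.09 × 0.0168 = $136.85
Total deductions = $733.15 + $157.15 + $259.45 + $135.04 + $24.65 + $136.85 = $1,446.29
Net pay = $8,146.09 − $1,446.29 = $6,699.80

$6,699.80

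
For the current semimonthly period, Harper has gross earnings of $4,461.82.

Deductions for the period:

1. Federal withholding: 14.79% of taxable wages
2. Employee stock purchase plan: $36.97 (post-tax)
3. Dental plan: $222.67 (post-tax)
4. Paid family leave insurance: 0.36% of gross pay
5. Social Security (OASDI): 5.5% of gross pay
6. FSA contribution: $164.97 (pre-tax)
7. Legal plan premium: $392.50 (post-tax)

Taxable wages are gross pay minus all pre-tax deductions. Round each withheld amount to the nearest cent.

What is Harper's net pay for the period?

FSA contribution: $164.97
Taxable wages = $4,461.82 − $164.97 = $4,296.85
Federal withholding: $4,296.85 × 0.1479 = $635.50
Social Security (OASDI): $4,461.82 × 0.055 = $245.40
Paid family leave insurance: $4,461.82 × 0.0036 = $16.06
Dental plan: $222.67
Legal plan premium: $392.50
Employee stock purchase plan: $36.97
Total deductions = $164.97 + $635.50 + $245.40 + $16.06 + $222.67 + $392.50 + $36.97 = $1,714.07
Net pay = $4,461.82 − $1,714.07 = $2,747.75

$2,747.75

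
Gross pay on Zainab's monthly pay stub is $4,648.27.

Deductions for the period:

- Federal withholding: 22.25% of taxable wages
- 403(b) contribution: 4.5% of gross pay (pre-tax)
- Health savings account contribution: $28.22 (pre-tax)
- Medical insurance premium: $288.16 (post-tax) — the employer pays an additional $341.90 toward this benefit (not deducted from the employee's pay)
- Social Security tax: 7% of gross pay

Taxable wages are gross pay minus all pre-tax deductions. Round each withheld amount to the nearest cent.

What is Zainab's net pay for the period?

Health savings account contribution: $28.22
403(b) contribution: $4,648.27 × 0.045 = $209.17
Pre-tax total = $28.22 + $209.17 = $237.39
Taxable wages = $4,648.27 − $237.39 = $4,410.88
Federal withholding: $4,410.88 × 0.2225 = $981.42
Social Security tax: $4,648.27 × 0.07 = $325.38
Medical insurance premium: $288.16
(Employer's $341.90 toward medical insurance premium is not withheld from the employee.)
Total deductions = $28.22 + $209.17 + $981.42 + $325.38 + $288.16 = $1,832.35
Net pay = $4,648.27 − $1,832.35 = $2,815.92

$2,815.92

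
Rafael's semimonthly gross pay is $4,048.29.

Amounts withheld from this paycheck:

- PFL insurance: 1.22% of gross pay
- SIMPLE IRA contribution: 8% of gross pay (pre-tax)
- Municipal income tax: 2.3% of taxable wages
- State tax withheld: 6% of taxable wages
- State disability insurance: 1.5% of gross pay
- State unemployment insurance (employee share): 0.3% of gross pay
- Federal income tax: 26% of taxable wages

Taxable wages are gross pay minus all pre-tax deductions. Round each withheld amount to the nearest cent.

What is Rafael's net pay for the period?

$2,324.70

SIMPLE IRA contribution: $4,048.29 × 0.08 = $323.86
Taxable wages = $4,048.29 − $323.86 = $3,724.43
Federal income tax: $3,724.43 × 0.26 = $968.35
Municipal income tax: $3,724.43 × 0.023 = $85.66
State tax withheld: $3,724.43 × 0.06 = $223.47
State unemployment insurance (employee share): $4,048.29 × 0.003 = $12.14
PFL insurance: $4,048.29 × 0.0122 = $49.39
State disability insurance: $4,048.29 × 0.015 = $60.72
Total deductions = $323.86 + $968.35 + $85.66 + $223.47 + $12.14 + $49.39 + $60.72 = $1,723.59
Net pay = $4,048.29 − $1,723.59 = $2,324.70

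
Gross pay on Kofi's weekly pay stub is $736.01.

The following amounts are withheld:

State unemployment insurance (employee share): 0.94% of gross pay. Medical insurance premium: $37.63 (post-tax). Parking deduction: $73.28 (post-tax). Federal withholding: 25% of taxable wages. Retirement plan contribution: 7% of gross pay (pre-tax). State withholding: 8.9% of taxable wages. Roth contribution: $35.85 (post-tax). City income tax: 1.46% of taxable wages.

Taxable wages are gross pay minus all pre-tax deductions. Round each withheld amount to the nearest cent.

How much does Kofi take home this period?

$288.78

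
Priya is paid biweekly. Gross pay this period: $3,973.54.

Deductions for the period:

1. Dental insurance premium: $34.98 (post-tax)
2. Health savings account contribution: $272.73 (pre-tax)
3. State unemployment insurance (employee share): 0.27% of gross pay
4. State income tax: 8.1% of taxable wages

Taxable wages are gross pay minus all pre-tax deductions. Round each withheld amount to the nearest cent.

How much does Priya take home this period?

Health savings account contribution: $272.73
Taxable wages = $3,973.54 − $272.73 = $3,700.81
State income tax: $3,700.81 × 0.081 = $299.77
State unemployment insurance (employee share): $3,973.54 × 0.0027 = $10.73
Dental insurance premium: $34.98
Total deductions = $272.73 + $299.77 + $10.73 + $34.98 = $618.21
Net pay = $3,973.54 − $618.21 = $3,355.33

$3,355.33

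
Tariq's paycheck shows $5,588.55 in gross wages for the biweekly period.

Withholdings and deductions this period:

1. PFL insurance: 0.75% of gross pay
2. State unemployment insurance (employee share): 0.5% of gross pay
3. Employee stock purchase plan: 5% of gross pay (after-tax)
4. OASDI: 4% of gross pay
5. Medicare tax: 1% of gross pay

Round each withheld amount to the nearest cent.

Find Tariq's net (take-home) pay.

$4,959.84

OASDI: $5,588.55 × 0.04 = $223.54
PFL insurance: $5,588.55 × 0.0075 = $41.91
State unemployment insurance (employee share): $5,588.55 × 0.005 = $27.94
Medicare tax: $5,588.55 × 0.01 = $55.89
Employee stock purchase plan: $5,588.55 × 0.05 = $279.43
Total deductions = $223.54 + $41.91 + $27.94 + $55.89 + $279.43 = $628.71
Net pay = $5,588.55 − $628.71 = $4,959.84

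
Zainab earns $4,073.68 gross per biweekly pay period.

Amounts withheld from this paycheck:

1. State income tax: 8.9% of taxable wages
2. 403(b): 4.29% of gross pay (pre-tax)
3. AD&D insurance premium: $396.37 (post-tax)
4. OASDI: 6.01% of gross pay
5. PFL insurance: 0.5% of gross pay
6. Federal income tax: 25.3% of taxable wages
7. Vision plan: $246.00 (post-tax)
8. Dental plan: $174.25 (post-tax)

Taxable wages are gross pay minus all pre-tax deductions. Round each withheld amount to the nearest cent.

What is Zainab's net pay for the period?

403(b): $4,073.68 × 0.0429 = $174.76
Taxable wages = $4,073.68 − $174.76 = $3,898.92
State income tax: $3,898.92 × 0.089 = $347.00
Federal income tax: $3,898.92 × 0.253 = $986.43
OASDI: $4,073.68 × 0.0601 = $244.83
PFL insurance: $4,073.68 × 0.005 = $20.37
Vision plan: $246.00
AD&D insurance premium: $396.37
Dental plan: $174.25
Total deductions = $174.76 + $347.00 + $986.43 + $244.83 + $20.37 + $246.00 + $396.37 + $174.25 = $2,590.01
Net pay = $4,073.68 − $2,590.01 = $1,483.67

$1,483.67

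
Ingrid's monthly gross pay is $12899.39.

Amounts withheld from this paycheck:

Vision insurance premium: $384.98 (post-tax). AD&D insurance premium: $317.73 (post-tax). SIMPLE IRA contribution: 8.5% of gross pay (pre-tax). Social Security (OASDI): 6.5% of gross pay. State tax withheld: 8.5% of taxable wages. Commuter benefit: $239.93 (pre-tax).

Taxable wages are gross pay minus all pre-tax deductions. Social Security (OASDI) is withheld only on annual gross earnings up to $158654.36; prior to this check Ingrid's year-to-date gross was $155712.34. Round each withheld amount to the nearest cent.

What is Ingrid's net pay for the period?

$9686.21

Commuter benefit: $239.93
SIMPLE IRA contribution: $12899.39 × 0.085 = $1096.45
Pre-tax total = $239.93 + $1096.45 = $1336.38
Taxable wages = $12899.39 − $1336.38 = $11563.01
State tax withheld: $11563.01 × 0.085 = $982.86
Social Security (OASDI): only $158654.36 − $155712.34 = $2942.02 of this check is subject → $2942.02 × 0.065 = $191.23
Vision insurance premium: $384.98
AD&D insurance premium: $317.73
Total deductions = $239.93 + $1096.45 + $982.86 + $191.23 + $384.98 + $317.73 = $3213.18
Net pay = $12899.39 − $3213.18 = $9686.21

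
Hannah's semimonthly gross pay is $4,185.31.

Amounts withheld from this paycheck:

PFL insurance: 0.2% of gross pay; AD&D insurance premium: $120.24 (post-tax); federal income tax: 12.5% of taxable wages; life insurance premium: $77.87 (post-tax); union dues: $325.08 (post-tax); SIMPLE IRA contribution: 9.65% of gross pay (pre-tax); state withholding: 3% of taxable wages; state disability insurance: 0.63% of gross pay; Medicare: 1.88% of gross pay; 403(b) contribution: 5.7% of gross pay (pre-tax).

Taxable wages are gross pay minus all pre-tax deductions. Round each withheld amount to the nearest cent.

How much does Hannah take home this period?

SIMPLE IRA contribution: $4,185.31 × 0.0965 = $403.88
403(b) contribution: $4,185.31 × 0.057 = $238.56
Pre-tax total = $403.88 + $238.56 = $642.44
Taxable wages = $4,185.31 − $642.44 = $3,542.87
Federal income tax: $3,542.87 × 0.125 = $442.86
State withholding: $3,542.87 × 0.03 = $106.29
State disability insurance: $4,185.31 × 0.0063 = $26.37
PFL insurance: $4,185.31 × 0.002 = $8.37
Medicare: $4,185.31 × 0.0188 = $78.68
AD&D insurance premium: $120.24
Union dues: $325.08
Life insurance premium: $77.87
Total deductions = $403.88 + $238.56 + $442.86 + $106.29 + $26.37 + $8.37 + $78.68 + $120.24 + $325.08 + $77.87 = $1,828.20
Net pay = $4,185.31 − $1,828.20 = $2,357.11

$2,357.11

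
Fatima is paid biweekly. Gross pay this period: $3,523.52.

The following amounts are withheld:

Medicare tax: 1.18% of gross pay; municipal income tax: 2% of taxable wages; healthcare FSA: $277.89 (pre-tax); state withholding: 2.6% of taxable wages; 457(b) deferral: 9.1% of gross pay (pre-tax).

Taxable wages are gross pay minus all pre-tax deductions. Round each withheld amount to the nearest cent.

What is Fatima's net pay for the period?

$2,748.86

Healthcare FSA: $277.89
457(b) deferral: $3,523.52 × 0.091 = $320.64
Pre-tax total = $277.89 + $320.64 = $598.53
Taxable wages = $3,523.52 − $598.53 = $2,924.99
Municipal income tax: $2,924.99 × 0.02 = $58.50
State withholding: $2,924.99 × 0.026 = $76.05
Medicare tax: $3,523.52 × 0.0118 = $41.58
Total deductions = $277.89 + $320.64 + $58.50 + $76.05 + $41.58 = $774.66
Net pay = $3,523.52 − $774.66 = $2,748.86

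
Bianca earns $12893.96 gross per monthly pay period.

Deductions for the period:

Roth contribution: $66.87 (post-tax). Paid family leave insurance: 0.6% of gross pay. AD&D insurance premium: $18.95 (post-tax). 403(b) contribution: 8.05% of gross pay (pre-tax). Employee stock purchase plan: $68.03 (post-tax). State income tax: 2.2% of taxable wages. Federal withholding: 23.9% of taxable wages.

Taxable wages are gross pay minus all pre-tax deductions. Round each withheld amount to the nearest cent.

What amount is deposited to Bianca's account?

403(b) contribution: $12893.96 × 0.0805 = $1037.96
Taxable wages = $12893.96 − $1037.96 = $11856.00
State income tax: $11856.00 × 0.022 = $260.83
Federal withholding: $11856.00 × 0.239 = $2833.58
Paid family leave insurance: $12893.96 × 0.006 = $77.36
AD&D insurance premium: $18.95
Roth contribution: $66.87
Employee stock purchase plan: $68.03
Total deductions = $1037.96 + $260.83 + $2833.58 + $77.36 + $18.95 + $66.87 + $68.03 = $4363.58
Net pay = $12893.96 − $4363.58 = $8530.38

$8530.38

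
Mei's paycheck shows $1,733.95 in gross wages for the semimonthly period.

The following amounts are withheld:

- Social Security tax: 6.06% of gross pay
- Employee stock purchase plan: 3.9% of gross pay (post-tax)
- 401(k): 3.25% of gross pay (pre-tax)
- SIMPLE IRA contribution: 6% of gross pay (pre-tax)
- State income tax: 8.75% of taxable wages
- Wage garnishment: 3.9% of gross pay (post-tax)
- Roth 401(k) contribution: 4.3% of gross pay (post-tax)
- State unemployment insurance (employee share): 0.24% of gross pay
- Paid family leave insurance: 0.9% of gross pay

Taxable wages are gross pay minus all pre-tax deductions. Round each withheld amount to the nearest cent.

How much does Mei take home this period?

401(k): $1,733.95 × 0.0325 = $56.35
SIMPLE IRA contribution: $1,733.95 × 0.06 = $104.04
Pre-tax total = $56.35 + $104.04 = $160.39
Taxable wages = $1,733.95 − $160.39 = $1,573.56
State income tax: $1,573.56 × 0.0875 = $137.69
Social Security tax: $1,733.95 × 0.0606 = $105.08
State unemployment insurance (employee share): $1,733.95 × 0.0024 = $4.16
Paid family leave insurance: $1,733.95 × 0.009 = $15.61
Roth 401(k) contribution: $1,733.95 × 0.043 = $74.56
Employee stock purchase plan: $1,733.95 × 0.039 = $67.62
Wage garnishment: $1,733.95 × 0.039 = $67.62
Total deductions = $56.35 + $104.04 + $137.69 + $105.08 + $4.16 + $15.61 + $74.56 + $67.62 + $67.62 = $632.73
Net pay = $1,733.95 − $632.73 = $1,101.22

$1,101.22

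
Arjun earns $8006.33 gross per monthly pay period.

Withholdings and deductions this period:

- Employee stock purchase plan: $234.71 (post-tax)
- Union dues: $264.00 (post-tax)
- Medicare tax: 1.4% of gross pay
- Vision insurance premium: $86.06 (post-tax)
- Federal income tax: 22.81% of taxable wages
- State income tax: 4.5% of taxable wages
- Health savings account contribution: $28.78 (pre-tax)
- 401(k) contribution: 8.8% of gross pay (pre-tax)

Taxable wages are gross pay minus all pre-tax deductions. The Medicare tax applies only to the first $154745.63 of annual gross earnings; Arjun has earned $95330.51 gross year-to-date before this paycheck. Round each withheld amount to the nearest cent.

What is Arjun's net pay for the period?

401(k) contribution: $8006.33 × 0.088 = $704.56
Health savings account contribution: $28.78
Pre-tax total = $704.56 + $28.78 = $733.34
Taxable wages = $8006.33 − $733.34 = $7272.99
Federal income tax: $7272.99 × 0.2281 = $1658.97
State income tax: $7272.99 × 0.045 = $327.28
Medicare tax: cap not yet reached, full $8006.33 is subject → $8006.33 × 0.014 = $112.09
Union dues: $264.00
Employee stock purchase plan: $234.71
Vision insurance premium: $86.06
Total deductions = $704.56 + $28.78 + $1658.97 + $327.28 + $112.09 + $264.00 + $234.71 + $86.06 = $3416.45
Net pay = $8006.33 − $3416.45 = $4589.88

$4589.88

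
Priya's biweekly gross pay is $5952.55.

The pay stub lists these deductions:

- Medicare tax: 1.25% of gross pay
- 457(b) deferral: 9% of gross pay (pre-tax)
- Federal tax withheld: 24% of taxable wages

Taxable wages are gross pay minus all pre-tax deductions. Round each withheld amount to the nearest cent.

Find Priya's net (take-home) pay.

$4042.37

457(b) deferral: $5952.55 × 0.09 = $535.73
Taxable wages = $5952.55 − $535.73 = $5416.82
Federal tax withheld: $5416.82 × 0.24 = $1300.04
Medicare tax: $5952.55 × 0.0125 = $74.41
Total deductions = $535.73 + $1300.04 + $74.41 = $1910.18
Net pay = $5952.55 − $1910.18 = $4042.37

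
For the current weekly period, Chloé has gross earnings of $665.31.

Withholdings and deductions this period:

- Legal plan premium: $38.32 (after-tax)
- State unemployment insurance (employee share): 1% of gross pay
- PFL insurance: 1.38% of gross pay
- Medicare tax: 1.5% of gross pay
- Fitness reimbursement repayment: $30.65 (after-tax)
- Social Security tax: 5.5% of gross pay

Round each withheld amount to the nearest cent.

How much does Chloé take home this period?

$533.94

PFL insurance: $665.31 × 0.0138 = $9.18
State unemployment insurance (employee share): $665.31 × 0.01 = $6.65
Social Security tax: $665.31 × 0.055 = $36.59
Medicare tax: $665.31 × 0.015 = $9.98
Fitness reimbursement repayment: $30.65
Legal plan premium: $38.32
Total deductions = $9.18 + $6.65 + $36.59 + $9.98 + $30.65 + $38.32 = $131.37
Net pay = $665.31 − $131.37 = $533.94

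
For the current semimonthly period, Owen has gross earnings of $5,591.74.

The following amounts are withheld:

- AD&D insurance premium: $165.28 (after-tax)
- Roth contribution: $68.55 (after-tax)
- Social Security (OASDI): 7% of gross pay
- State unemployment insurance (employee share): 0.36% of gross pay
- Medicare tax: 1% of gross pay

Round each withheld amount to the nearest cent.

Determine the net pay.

$4,890.44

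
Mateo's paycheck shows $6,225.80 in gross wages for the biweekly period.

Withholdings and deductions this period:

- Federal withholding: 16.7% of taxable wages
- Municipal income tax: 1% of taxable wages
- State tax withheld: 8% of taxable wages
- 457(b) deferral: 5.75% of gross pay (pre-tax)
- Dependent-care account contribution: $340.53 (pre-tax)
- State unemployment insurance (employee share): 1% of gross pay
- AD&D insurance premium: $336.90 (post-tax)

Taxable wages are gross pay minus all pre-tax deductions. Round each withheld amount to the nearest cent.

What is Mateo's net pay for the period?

Dependent-care account contribution: $340.53
457(b) deferral: $6,225.80 × 0.0575 = $357.98
Pre-tax total = $340.53 + $357.98 = $698.51
Taxable wages = $6,225.80 − $698.51 = $5,527.29
Municipal income tax: $5,527.29 × 0.01 = $55.27
Federal withholding: $5,527.29 × 0.167 = $923.06
State tax withheld: $5,527.29 × 0.08 = $442.18
State unemployment insurance (employee share): $6,225.80 × 0.01 = $62.26
AD&D insurance premium: $336.90
Total deductions = $340.53 + $357.98 + $55.27 + $923.06 + $442.18 + $62.26 + $336.90 = $2,518.18
Net pay = $6,225.80 − $2,518.18 = $3,707.62

$3,707.62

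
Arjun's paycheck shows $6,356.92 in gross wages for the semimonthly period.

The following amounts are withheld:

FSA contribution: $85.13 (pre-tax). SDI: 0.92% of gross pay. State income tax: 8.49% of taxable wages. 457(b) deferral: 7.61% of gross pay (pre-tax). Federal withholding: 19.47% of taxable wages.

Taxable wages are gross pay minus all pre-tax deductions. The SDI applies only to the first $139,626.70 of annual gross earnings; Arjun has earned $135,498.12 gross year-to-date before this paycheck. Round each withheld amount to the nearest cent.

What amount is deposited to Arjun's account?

FSA contribution: $85.13
457(b) deferral: $6,356.92 × 0.0761 = $483.76
Pre-tax total = $85.13 + $483.76 = $568.89
Taxable wages = $6,356.92 − $568.89 = $5,788.03
State income tax: $5,788.03 × 0.0849 = $491.40
Federal withholding: $5,788.03 × 0.1947 = $1,126.93
SDI: only $139,626.70 − $135,498.12 = $4,128.58 of this check is subject → $4,128.58 × 0.0092 = $37.98
Total deductions = $85.13 + $483.76 + $491.40 + $1,126.93 + $37.98 = $2,225.20
Net pay = $6,356.92 − $2,225.20 = $4,131.72

$4,131.72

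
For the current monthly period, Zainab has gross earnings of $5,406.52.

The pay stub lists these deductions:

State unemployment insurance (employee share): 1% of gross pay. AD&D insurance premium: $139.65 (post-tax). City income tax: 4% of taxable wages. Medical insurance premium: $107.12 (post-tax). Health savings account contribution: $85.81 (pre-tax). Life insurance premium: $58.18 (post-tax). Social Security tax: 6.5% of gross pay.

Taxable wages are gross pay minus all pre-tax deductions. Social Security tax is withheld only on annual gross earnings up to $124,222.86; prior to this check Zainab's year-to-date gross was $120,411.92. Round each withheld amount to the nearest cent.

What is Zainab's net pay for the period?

$4,501.15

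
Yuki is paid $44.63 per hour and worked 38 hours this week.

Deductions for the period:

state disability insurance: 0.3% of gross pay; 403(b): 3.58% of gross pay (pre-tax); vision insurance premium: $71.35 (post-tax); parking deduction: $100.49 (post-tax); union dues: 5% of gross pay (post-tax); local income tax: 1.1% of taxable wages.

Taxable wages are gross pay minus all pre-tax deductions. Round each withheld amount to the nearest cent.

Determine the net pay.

Gross pay: 38 × $44.63 = $1,695.94
403(b): $1,695.94 × 0.0358 = $60.71
Taxable wages = $1,695.94 − $60.71 = $1,635.23
Local income tax: $1,635.23 × 0.011 = $17.99
State disability insurance: $1,695.94 × 0.003 = $5.09
Union dues: $1,695.94 × 0.05 = $84.80
Parking deduction: $100.49
Vision insurance premium: $71.35
Total deductions = $60.71 + $17.99 + $5.09 + $84.80 + $100.49 + $71.35 = $340.43
Net pay = $1,695.94 − $340.43 = $1,355.51

$1,355.51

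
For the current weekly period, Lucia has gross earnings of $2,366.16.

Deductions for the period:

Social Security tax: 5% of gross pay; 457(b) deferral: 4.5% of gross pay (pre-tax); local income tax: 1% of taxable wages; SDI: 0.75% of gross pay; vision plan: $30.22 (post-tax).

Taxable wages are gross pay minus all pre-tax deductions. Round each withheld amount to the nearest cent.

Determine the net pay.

$2,070.80

457(b) deferral: $2,366.16 × 0.045 = $106.48
Taxable wages = $2,366.16 − $106.48 = $2,259.68
Local income tax: $2,259.68 × 0.01 = $22.60
SDI: $2,366.16 × 0.0075 = $17.75
Social Security tax: $2,366.16 × 0.05 = $118.31
Vision plan: $30.22
Total deductions = $106.48 + $22.60 + $17.75 + $118.31 + $30.22 = $295.36
Net pay = $2,366.16 − $295.36 = $2,070.80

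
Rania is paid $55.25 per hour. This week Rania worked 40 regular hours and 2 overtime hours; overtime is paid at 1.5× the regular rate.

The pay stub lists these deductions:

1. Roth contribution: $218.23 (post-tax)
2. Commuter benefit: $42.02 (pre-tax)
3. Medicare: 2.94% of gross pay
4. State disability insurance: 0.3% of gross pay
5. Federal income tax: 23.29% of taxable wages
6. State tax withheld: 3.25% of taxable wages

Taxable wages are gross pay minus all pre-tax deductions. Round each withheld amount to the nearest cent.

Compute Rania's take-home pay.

$1419.14

Regular pay: 40 × $55.25 = $2210.00
Overtime pay: 2 × $55.25 × 1.5 = $165.75
Gross pay = $2210.00 + $165.75 = $2375.75
Commuter benefit: $42.02
Taxable wages = $2375.75 − $42.02 = $2333.73
State tax withheld: $2333.73 × 0.0325 = $75.85
Federal income tax: $2333.73 × 0.2329 = $543.53
State disability insurance: $2375.75 × 0.003 = $7.13
Medicare: $2375.75 × 0.0294 = $69.85
Roth contribution: $218.23
Total deductions = $42.02 + $75.85 + $543.53 + $7.13 + $69.85 + $218.23 = $956.61
Net pay = $2375.75 − $956.61 = $1419.14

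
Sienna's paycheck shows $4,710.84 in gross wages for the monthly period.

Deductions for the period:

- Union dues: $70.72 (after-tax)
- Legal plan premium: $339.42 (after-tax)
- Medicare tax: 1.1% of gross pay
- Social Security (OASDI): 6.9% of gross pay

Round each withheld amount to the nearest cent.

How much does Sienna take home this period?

$3,923.83

Social Security (OASDI): $4,710.84 × 0.069 = $325.05
Medicare tax: $4,710.84 × 0.011 = $51.82
Legal plan premium: $339.42
Union dues: $70.72
Total deductions = $325.05 + $51.82 + $339.42 + $70.72 = $787.01
Net pay = $4,710.84 − $787.01 = $3,923.83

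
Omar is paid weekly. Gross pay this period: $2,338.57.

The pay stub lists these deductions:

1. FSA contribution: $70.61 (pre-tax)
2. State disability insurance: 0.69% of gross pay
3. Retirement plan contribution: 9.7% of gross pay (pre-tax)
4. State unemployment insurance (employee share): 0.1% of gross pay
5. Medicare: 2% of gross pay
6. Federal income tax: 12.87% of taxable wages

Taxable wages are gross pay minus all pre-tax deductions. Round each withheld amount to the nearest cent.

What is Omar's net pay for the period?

$1,713.18

FSA contribution: $70.61
Retirement plan contribution: $2,338.57 × 0.097 = $226.84
Pre-tax total = $70.61 + $226.84 = $297.45
Taxable wages = $2,338.57 − $297.45 = $2,041.12
Federal income tax: $2,041.12 × 0.1287 = $262.69
Medicare: $2,338.57 × 0.02 = $46.77
State unemployment insurance (employee share): $2,338.57 × 0.001 = $2.34
State disability insurance: $2,338.57 × 0.0069 = $16.14
Total deductions = $70.61 + $226.84 + $262.69 + $46.77 + $2.34 + $16.14 = $625.39
Net pay = $2,338.57 − $625.39 = $1,713.18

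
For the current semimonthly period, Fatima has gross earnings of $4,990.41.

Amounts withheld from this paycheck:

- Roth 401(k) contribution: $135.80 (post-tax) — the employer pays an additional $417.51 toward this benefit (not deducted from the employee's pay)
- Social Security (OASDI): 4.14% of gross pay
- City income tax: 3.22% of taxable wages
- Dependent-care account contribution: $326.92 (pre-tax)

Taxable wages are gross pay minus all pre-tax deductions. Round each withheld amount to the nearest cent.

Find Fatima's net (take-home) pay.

$4,170.93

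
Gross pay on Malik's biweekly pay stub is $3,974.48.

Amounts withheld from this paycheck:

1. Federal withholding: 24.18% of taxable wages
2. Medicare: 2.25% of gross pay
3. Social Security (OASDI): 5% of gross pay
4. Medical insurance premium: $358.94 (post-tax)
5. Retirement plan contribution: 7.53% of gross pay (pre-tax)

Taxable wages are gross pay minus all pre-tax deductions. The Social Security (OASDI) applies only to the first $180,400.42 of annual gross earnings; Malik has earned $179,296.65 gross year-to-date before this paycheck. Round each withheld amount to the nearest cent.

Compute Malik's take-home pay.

$2,282.98

Retirement plan contribution: $3,974.48 × 0.0753 = $299.28
Taxable wages = $3,974.48 − $299.28 = $3,675.20
Federal withholding: $3,675.20 × 0.2418 = $888.66
Medicare: $3,974.48 × 0.0225 = $89.43
Social Security (OASDI): only $180,400.42 − $179,296.65 = $1,103.77 of this check is subject → $1,103.77 × 0.05 = $55.19
Medical insurance premium: $358.94
Total deductions = $299.28 + $888.66 + $89.43 + $55.19 + $358.94 = $1,691.50
Net pay = $3,974.48 − $1,691.50 = $2,282.98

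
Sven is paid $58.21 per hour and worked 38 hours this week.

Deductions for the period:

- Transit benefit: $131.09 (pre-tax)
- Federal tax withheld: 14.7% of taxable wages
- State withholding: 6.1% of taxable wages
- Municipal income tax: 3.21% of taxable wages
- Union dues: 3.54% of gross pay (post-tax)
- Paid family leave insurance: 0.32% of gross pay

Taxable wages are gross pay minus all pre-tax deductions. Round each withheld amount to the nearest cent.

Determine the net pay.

Gross pay: 38 × $58.21 = $2,211.98
Transit benefit: $131.09
Taxable wages = $2,211.98 − $131.09 = $2,080.89
State withholding: $2,080.89 × 0.061 = $126.93
Federal tax withheld: $2,080.89 × 0.147 = $305.89
Municipal income tax: $2,080.89 × 0.0321 = $66.80
Paid family leave insurance: $2,211.98 × 0.0032 = $7.08
Union dues: $2,211.98 × 0.0354 = $78.30
Total deductions = $131.09 + $126.93 + $305.89 + $66.80 + $7.08 + $78.30 = $716.09
Net pay = $2,211.98 − $716.09 = $1,495.89

$1,495.89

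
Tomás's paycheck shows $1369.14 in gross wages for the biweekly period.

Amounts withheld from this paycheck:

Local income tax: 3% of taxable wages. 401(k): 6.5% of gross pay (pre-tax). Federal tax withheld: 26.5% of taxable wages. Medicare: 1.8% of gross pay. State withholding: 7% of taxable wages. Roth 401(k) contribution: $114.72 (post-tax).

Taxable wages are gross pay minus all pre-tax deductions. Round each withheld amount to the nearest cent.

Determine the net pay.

$673.54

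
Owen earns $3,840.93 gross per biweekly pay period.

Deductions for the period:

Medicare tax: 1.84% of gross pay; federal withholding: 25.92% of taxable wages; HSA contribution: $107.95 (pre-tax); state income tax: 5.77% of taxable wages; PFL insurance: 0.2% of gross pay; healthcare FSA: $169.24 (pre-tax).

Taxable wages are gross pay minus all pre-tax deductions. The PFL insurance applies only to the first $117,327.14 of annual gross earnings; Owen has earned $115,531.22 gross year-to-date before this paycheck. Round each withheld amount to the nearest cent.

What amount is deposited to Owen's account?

HSA contribution: $107.95
Healthcare FSA: $169.24
Pre-tax total = $107.95 + $169.24 = $277.19
Taxable wages = $3,840.93 − $277.19 = $3,563.74
Federal withholding: $3,563.74 × 0.2592 = $923.72
State income tax: $3,563.74 × 0.0577 = $205.63
Medicare tax: $3,840.93 × 0.0184 = $70.67
PFL insurance: only $117,327.14 − $115,531.22 = $1,795.92 of this check is subject → $1,795.92 × 0.002 = $3.59
Total deductions = $107.95 + $169.24 + $923.72 + $205.63 + $70.67 + $3.59 = $1,480.80
Net pay = $3,840.93 − $1,480.80 = $2,360.13

$2,360.13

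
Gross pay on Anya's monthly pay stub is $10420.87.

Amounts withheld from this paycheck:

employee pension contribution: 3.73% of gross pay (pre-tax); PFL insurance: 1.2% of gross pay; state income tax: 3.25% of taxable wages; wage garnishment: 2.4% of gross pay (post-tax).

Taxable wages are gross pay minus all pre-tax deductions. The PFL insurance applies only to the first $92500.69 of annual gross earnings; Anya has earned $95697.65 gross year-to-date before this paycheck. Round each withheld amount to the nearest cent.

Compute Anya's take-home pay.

$9456.02

Employee pension contribution: $10420.87 × 0.0373 = $388.70
Taxable wages = $10420.87 − $388.70 = $10032.17
State income tax: $10032.17 × 0.0325 = $326.05
PFL insurance: annual cap $92500.69 already reached (YTD $95697.65), so $0.00
Wage garnishment: $10420.87 × 0.024 = $250.10
Total deductions = $388.70 + $326.05 + $0.00 + $250.10 = $964.85
Net pay = $10420.87 − $964.85 = $9456.02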